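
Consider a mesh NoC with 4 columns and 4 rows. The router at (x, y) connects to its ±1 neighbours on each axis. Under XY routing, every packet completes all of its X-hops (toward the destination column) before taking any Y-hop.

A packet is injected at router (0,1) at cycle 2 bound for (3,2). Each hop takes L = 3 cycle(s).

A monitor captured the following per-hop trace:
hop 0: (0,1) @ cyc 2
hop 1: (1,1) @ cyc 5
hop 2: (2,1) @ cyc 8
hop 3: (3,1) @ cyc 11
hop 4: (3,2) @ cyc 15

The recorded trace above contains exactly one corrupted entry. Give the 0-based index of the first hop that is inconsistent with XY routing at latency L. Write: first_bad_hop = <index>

first_bad_hop = 4

[1] (+1,+0) / 3c ⇒ ok
[2] (+1,+0) / 3c ⇒ ok
[3] (+1,+0) / 3c ⇒ ok
[4] (+0,+1) / 4c ⇒ BAD: Δcyc=4≠L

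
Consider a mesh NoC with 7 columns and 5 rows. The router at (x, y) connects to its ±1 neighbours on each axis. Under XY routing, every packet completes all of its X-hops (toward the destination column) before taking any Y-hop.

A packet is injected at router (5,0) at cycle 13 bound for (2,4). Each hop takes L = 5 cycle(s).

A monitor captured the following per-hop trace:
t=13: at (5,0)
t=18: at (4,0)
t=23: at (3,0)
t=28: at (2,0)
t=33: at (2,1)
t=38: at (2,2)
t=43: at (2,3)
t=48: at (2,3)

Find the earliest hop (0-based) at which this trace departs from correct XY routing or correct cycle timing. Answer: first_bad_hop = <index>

first_bad_hop = 7

  1: Δx=-1 Δy=+0 Δt=5 [ok]
  2: Δx=-1 Δy=+0 Δt=5 [ok]
  3: Δx=-1 Δy=+0 Δt=5 [ok]
  4: Δx=+0 Δy=+1 Δt=5 [ok]
  5: Δx=+0 Δy=+1 Δt=5 [ok]
  6: Δx=+0 Δy=+1 Δt=5 [ok]
  7: Δx=+0 Δy=+0 Δt=5 [BAD: non-unit step]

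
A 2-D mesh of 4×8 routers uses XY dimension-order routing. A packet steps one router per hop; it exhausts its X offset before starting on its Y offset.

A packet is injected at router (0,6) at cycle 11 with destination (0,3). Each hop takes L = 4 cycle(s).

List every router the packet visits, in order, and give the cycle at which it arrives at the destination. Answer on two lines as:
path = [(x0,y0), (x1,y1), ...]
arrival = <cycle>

path = [(0,6), (0,5), (0,4), (0,3)]
arrival = 23

[0] x=0 y=6 t=11
[1] x=0 y=5 t=15 →S
[2] x=0 y=4 t=19 →S
[3] x=0 y=3 t=23 →S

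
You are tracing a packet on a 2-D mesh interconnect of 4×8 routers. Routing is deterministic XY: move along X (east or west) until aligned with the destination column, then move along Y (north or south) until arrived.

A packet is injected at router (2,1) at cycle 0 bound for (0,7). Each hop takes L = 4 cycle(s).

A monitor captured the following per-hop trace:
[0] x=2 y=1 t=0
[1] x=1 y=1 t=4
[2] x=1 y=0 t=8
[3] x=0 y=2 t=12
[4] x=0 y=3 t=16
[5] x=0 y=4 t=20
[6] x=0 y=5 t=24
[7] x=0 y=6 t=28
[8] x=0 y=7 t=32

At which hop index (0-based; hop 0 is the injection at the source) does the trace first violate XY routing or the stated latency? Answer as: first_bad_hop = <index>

first_bad_hop = 2

[1] (-1,+0) / 4c ⇒ ok
[2] (+0,-1) / 4c ⇒ BAD: Y-move but x=1≠0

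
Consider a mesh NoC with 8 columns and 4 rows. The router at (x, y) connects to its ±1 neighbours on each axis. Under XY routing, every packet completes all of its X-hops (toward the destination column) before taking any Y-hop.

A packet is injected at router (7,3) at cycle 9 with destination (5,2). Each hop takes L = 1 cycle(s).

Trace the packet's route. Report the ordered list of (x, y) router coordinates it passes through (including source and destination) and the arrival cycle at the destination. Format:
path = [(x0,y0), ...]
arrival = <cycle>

path = [(7,3), (6,3), (5,3), (5,2)]
arrival = 12

hop 0: (7,3) @ cyc 9
hop 1: (6,3) @ cyc 10  [W]
hop 2: (5,3) @ cyc 11  [W]
hop 3: (5,2) @ cyc 12  [S]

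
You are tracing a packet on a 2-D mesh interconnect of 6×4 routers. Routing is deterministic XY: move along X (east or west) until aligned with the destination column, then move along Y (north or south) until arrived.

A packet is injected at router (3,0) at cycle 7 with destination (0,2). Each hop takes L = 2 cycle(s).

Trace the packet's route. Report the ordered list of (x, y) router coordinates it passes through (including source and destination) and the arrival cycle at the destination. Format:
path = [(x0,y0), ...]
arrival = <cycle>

t=7: at (3,0)
t=9: at (2,0) after W
t=11: at (1,0) after W
t=13: at (0,0) after W
t=15: at (0,1) after N
t=17: at (0,2) after N

path = [(3,0), (2,0), (1,0), (0,0), (0,1), (0,2)]
arrival = 17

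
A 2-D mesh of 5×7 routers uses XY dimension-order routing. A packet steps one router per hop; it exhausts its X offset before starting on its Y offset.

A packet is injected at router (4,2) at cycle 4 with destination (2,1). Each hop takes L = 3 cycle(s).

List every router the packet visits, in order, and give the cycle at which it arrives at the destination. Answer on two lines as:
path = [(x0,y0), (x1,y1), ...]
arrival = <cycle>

path = [(4,2), (3,2), (2,2), (2,1)]
arrival = 13

#0 — 4,2 | c4
#1 — 3,2 | c7 | W
#2 — 2,2 | c10 | W
#3 — 2,1 | c13 | S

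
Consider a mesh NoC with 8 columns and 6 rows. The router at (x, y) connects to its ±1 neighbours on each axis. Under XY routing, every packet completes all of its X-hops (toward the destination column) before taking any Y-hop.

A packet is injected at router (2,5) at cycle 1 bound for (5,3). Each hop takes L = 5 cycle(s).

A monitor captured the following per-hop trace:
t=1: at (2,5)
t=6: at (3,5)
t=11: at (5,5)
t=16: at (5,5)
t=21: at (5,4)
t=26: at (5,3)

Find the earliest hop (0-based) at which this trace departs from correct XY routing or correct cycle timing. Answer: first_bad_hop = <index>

  1: Δx=+1 Δy=+0 Δt=5 [ok]
  2: Δx=+2 Δy=+0 Δt=5 [BAD: non-unit step]

first_bad_hop = 2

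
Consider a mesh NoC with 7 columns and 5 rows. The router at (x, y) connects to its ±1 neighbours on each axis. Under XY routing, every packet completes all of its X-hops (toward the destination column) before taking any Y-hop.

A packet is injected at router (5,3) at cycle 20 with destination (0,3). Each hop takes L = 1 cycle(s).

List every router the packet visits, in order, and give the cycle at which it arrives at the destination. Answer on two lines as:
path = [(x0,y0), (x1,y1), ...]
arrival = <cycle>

t=20: at (5,3)
t=21: at (4,3) after W
t=22: at (3,3) after W
t=23: at (2,3) after W
t=24: at (1,3) after W
t=25: at (0,3) after W

path = [(5,3), (4,3), (3,3), (2,3), (1,3), (0,3)]
arrival = 25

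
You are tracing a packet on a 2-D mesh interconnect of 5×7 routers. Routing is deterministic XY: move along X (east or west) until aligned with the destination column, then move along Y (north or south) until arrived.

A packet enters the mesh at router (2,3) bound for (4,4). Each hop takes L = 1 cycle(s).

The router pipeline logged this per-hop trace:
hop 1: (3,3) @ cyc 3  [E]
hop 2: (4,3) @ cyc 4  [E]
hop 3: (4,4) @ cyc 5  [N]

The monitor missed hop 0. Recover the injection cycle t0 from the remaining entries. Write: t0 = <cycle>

t0 = 2

At hop 1 the cycle is 3; in general cyc_k = t0 + kL.
Therefore t0 = 3 − L = 2.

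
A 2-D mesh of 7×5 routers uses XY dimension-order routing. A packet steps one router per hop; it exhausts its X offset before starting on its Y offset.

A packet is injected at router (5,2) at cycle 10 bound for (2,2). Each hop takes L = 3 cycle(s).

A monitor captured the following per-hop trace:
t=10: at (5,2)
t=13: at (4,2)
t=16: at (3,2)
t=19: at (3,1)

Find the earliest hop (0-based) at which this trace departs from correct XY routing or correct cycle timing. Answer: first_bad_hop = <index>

first_bad_hop = 3

[1] (-1,+0) / 3c ⇒ ok
[2] (-1,+0) / 3c ⇒ ok
[3] (+0,-1) / 3c ⇒ BAD: Y-move but x=3≠2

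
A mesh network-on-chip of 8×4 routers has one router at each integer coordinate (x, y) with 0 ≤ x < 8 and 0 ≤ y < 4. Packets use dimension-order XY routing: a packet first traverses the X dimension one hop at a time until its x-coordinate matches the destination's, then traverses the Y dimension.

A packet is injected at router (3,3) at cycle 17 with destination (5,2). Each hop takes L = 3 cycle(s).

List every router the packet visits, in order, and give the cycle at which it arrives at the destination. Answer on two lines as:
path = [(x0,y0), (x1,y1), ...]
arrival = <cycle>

path = [(3,3), (4,3), (5,3), (5,2)]
arrival = 26

  0. router=(3,3) cycle=17 (inject)
  1. router=(4,3) cycle=20 dir=E
  2. router=(5,3) cycle=23 dir=E
  3. router=(5,2) cycle=26 dir=S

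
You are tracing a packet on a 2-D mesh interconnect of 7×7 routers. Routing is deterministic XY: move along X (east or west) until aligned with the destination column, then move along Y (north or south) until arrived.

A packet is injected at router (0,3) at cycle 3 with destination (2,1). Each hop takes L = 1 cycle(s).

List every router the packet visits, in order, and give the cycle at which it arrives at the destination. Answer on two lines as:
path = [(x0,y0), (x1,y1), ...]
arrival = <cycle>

path = [(0,3), (1,3), (2,3), (2,2), (2,1)]
arrival = 7

#0 — 0,3 | c3
#1 — 1,3 | c4 | E
#2 — 2,3 | c5 | E
#3 — 2,2 | c6 | S
#4 — 2,1 | c7 | S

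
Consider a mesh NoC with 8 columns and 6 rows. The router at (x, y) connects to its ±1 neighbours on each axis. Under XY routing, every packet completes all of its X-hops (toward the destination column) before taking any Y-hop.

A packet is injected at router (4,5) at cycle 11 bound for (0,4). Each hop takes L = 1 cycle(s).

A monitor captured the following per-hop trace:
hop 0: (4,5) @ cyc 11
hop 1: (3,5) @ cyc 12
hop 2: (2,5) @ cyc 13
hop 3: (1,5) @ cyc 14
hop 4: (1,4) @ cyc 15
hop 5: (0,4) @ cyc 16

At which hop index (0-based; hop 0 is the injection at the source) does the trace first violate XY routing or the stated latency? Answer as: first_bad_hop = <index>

  1: Δx=-1 Δy=+0 Δt=1 [ok]
  2: Δx=-1 Δy=+0 Δt=1 [ok]
  3: Δx=-1 Δy=+0 Δt=1 [ok]
  4: Δx=+0 Δy=-1 Δt=1 [BAD: Y-move but x=1≠0]

first_bad_hop = 4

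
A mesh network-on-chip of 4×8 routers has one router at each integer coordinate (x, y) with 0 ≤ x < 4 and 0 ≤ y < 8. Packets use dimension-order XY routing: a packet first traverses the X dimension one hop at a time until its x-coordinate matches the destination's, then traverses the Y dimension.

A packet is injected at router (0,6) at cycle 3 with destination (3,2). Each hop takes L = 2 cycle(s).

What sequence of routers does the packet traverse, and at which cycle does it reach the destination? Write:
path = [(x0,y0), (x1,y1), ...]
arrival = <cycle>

path = [(0,6), (1,6), (2,6), (3,6), (3,5), (3,4), (3,3), (3,2)]
arrival = 17

#0 — 0,6 | c3
#1 — 1,6 | c5 | E
#2 — 2,6 | c7 | E
#3 — 3,6 | c9 | E
#4 — 3,5 | c11 | S
#5 — 3,4 | c13 | S
#6 — 3,3 | c15 | S
#7 — 3,2 | c17 | S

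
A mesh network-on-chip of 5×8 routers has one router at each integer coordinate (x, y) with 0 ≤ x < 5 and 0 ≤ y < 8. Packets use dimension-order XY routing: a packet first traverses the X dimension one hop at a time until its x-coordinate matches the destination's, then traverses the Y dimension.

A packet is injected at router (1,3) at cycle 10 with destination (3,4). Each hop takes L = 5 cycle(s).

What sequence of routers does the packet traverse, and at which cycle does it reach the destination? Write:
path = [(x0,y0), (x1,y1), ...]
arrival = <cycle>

path = [(1,3), (2,3), (3,3), (3,4)]
arrival = 25

src (1,3)  cyc=10
E→(2,3)  cyc=15
E→(3,3)  cyc=20
N→(3,4)  cyc=25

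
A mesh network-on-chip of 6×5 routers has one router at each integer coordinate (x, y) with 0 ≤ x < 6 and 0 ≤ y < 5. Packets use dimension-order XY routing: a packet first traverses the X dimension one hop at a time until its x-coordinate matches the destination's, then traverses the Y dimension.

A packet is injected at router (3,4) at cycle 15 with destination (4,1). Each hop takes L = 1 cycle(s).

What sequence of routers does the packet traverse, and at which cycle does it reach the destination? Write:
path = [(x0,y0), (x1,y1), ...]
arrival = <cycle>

src (3,4)  cyc=15
E→(4,4)  cyc=16
S→(4,3)  cyc=17
S→(4,2)  cyc=18
S→(4,1)  cyc=19

path = [(3,4), (4,4), (4,3), (4,2), (4,1)]
arrival = 19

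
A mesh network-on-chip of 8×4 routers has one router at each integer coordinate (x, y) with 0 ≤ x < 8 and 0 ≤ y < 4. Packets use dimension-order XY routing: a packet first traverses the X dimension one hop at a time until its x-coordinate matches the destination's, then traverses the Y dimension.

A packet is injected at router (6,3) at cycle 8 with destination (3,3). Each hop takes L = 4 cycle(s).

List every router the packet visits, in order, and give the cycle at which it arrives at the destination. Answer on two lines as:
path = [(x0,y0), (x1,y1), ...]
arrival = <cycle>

[0] x=6 y=3 t=8
[1] x=5 y=3 t=12 →W
[2] x=4 y=3 t=16 →W
[3] x=3 y=3 t=20 →W

path = [(6,3), (5,3), (4,3), (3,3)]
arrival = 20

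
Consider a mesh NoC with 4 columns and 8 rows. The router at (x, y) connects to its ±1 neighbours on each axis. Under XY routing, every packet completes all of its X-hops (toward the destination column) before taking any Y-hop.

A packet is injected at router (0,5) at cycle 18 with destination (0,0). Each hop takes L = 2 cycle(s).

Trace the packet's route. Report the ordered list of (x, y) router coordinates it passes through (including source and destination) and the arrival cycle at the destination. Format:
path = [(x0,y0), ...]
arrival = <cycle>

t=18: at (0,5)
t=20: at (0,4) after S
t=22: at (0,3) after S
t=24: at (0,2) after S
t=26: at (0,1) after S
t=28: at (0,0) after S

path = [(0,5), (0,4), (0,3), (0,2), (0,1), (0,0)]
arrival = 28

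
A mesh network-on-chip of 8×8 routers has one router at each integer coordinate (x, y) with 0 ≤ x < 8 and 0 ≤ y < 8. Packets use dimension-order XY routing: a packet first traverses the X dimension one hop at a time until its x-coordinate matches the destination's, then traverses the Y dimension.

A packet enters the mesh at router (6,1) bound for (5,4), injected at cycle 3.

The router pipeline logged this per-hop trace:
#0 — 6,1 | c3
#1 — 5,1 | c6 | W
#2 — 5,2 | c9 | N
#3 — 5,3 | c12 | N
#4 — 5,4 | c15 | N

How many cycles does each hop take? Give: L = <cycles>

L = 3

From hop 0 (3) to hop 1 (6): +3 cycles.
Each hop adds L, hence L = 3.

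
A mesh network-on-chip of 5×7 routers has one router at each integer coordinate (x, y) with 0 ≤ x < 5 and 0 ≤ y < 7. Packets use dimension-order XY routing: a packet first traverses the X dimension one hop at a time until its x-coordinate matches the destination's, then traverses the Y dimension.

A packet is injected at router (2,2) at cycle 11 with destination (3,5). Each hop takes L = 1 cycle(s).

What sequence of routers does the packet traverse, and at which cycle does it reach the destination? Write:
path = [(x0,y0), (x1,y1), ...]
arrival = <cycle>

  0. router=(2,2) cycle=11 (inject)
  1. router=(3,2) cycle=12 dir=E
  2. router=(3,3) cycle=13 dir=N
  3. router=(3,4) cycle=14 dir=N
  4. router=(3,5) cycle=15 dir=N

path = [(2,2), (3,2), (3,3), (3,4), (3,5)]
arrival = 15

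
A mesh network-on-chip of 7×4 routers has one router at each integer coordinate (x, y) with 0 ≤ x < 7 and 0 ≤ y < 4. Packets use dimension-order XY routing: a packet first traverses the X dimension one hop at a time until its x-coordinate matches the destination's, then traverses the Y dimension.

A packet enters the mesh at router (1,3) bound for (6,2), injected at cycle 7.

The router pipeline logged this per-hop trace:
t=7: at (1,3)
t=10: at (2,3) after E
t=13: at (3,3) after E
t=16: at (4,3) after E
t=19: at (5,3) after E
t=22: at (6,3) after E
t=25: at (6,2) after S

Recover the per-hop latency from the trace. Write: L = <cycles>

From hop 0 (7) to hop 1 (10): +3 cycles.
Per-hop latency L = Δcyc = 3.

L = 3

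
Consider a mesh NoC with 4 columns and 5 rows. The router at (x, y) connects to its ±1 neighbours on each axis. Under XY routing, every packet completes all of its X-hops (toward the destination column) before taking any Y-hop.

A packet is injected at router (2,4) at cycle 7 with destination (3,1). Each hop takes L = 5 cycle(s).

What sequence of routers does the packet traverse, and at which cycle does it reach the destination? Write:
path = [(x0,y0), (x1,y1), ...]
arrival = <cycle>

path = [(2,4), (3,4), (3,3), (3,2), (3,1)]
arrival = 27

src (2,4)  cyc=7
E→(3,4)  cyc=12
S→(3,3)  cyc=17
S→(3,2)  cyc=22
S→(3,1)  cyc=27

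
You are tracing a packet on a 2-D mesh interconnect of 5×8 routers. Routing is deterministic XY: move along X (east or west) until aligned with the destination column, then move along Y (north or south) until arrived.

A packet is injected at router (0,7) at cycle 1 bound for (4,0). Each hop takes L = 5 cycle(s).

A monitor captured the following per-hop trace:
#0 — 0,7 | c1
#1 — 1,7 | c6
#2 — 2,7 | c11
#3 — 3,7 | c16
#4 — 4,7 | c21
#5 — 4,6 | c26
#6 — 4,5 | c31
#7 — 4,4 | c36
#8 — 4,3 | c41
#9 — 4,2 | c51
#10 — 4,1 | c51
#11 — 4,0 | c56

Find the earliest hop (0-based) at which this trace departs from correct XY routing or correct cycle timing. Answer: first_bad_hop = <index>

first_bad_hop = 9

hop 1: step (+1,+0), +5 cyc — ok
hop 2: step (+1,+0), +5 cyc — ok
hop 3: step (+1,+0), +5 cyc — ok
hop 4: step (+1,+0), +5 cyc — ok
hop 5: step (+0,-1), +5 cyc — ok
hop 6: step (+0,-1), +5 cyc — ok
hop 7: step (+0,-1), +5 cyc — ok
hop 8: step (+0,-1), +5 cyc — ok
hop 9: step (+0,-1), +10 cyc — BAD: Δcyc=10≠L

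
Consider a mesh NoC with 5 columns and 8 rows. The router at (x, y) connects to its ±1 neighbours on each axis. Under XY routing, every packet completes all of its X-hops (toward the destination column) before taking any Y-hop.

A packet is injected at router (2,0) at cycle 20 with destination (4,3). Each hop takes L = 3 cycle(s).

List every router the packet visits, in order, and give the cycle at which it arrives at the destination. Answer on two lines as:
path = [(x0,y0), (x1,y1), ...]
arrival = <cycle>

path = [(2,0), (3,0), (4,0), (4,1), (4,2), (4,3)]
arrival = 35

[0] x=2 y=0 t=20
[1] x=3 y=0 t=23 →E
[2] x=4 y=0 t=26 →E
[3] x=4 y=1 t=29 →N
[4] x=4 y=2 t=32 →N
[5] x=4 y=3 t=35 →N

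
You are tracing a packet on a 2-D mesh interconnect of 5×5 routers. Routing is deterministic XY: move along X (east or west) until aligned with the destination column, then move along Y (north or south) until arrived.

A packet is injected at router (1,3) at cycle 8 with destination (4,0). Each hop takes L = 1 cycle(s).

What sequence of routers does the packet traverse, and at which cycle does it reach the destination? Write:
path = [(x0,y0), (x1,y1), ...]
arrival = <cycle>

path = [(1,3), (2,3), (3,3), (4,3), (4,2), (4,1), (4,0)]
arrival = 14

t=8: at (1,3)
t=9: at (2,3) after E
t=10: at (3,3) after E
t=11: at (4,3) after E
t=12: at (4,2) after S
t=13: at (4,1) after S
t=14: at (4,0) after S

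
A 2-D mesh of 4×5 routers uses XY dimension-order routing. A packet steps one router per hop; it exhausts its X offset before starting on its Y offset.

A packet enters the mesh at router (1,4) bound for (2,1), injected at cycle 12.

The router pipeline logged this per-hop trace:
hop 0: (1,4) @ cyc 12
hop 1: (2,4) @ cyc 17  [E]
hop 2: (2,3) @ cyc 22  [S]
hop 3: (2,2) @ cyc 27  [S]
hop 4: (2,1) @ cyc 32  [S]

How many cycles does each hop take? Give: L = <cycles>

L = 5

Δcyc across hop 0→1: 17 − 12 = 5.
Per-hop latency L = Δcyc = 5.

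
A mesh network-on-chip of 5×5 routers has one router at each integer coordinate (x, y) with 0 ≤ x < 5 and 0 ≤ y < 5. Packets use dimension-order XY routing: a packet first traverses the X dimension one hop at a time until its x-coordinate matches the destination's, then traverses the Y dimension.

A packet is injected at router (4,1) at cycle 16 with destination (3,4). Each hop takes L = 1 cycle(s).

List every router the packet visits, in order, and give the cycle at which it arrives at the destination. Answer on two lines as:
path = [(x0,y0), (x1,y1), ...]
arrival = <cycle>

path = [(4,1), (3,1), (3,2), (3,3), (3,4)]
arrival = 20

src (4,1)  cyc=16
W→(3,1)  cyc=17
N→(3,2)  cyc=18
N→(3,3)  cyc=19
N→(3,4)  cyc=20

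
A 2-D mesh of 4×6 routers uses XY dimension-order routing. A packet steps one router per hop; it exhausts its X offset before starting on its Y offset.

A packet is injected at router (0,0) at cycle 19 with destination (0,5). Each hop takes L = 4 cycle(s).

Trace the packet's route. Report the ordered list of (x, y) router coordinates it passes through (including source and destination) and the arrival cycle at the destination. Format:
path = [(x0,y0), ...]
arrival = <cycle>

path = [(0,0), (0,1), (0,2), (0,3), (0,4), (0,5)]
arrival = 39

[0] x=0 y=0 t=19
[1] x=0 y=1 t=23 →N
[2] x=0 y=2 t=27 →N
[3] x=0 y=3 t=31 →N
[4] x=0 y=4 t=35 →N
[5] x=0 y=5 t=39 →N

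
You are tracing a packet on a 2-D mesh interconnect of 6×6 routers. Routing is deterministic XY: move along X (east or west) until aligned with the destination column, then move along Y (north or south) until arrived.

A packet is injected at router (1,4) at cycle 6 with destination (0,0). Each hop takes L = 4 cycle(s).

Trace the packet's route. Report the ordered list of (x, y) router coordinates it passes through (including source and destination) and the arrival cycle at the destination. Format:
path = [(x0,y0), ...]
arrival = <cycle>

path = [(1,4), (0,4), (0,3), (0,2), (0,1), (0,0)]
arrival = 26

t=6: at (1,4)
t=10: at (0,4) after W
t=14: at (0,3) after S
t=18: at (0,2) after S
t=22: at (0,1) after S
t=26: at (0,0) after S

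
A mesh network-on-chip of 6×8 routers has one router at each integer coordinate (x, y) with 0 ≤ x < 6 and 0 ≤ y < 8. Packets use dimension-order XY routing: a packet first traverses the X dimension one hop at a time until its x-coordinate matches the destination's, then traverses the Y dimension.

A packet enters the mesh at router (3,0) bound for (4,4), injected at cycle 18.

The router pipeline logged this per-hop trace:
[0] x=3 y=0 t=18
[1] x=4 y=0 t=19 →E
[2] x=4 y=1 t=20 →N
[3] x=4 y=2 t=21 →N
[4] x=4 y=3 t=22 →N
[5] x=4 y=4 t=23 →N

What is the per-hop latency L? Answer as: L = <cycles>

L = 1

Δcyc across hop 0→1: 19 − 18 = 1.
That increment is L by definition: L = 1.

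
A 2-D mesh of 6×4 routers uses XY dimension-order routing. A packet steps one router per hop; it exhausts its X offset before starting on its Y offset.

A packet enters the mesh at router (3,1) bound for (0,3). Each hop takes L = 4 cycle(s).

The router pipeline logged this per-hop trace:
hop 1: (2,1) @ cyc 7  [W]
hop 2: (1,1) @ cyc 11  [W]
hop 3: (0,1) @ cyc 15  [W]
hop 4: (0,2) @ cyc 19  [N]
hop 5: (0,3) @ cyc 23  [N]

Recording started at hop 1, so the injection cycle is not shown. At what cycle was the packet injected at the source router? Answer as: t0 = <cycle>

Hop 1 reached at cycle 7; hop k is at t0 + k·L.
So t0 = 7 − 1·4 = 3.

t0 = 3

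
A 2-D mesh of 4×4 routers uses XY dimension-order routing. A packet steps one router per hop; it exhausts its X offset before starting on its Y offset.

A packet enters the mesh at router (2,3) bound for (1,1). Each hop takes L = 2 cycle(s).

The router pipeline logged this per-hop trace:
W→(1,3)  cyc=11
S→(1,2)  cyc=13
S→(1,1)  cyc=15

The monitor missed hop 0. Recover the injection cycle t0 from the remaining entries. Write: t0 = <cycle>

t0 = 9

cyc[1] = 11 and cyc[k] = t0 + k·L for every k.
So t0 = 11 − 1·2 = 9.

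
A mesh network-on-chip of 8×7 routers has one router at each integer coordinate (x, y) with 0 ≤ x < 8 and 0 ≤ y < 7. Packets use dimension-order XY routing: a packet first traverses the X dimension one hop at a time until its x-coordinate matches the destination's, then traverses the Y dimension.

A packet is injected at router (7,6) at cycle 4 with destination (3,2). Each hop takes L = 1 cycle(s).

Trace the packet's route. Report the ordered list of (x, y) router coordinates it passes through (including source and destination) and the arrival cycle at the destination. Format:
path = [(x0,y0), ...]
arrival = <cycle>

path = [(7,6), (6,6), (5,6), (4,6), (3,6), (3,5), (3,4), (3,3), (3,2)]
arrival = 12

hop 0: (7,6) @ cyc 4
hop 1: (6,6) @ cyc 5  [W]
hop 2: (5,6) @ cyc 6  [W]
hop 3: (4,6) @ cyc 7  [W]
hop 4: (3,6) @ cyc 8  [W]
hop 5: (3,5) @ cyc 9  [S]
hop 6: (3,4) @ cyc 10  [S]
hop 7: (3,3) @ cyc 11  [S]
hop 8: (3,2) @ cyc 12  [S]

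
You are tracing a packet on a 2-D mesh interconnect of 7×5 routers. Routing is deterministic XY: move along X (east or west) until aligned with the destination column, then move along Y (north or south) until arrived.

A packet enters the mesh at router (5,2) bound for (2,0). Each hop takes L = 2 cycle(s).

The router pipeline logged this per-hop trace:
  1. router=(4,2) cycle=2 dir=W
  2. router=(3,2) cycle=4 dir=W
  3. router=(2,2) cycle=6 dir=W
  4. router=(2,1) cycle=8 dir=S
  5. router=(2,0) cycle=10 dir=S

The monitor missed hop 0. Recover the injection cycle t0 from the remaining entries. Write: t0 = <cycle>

t0 = 0

cyc[1] = 2 and cyc[k] = t0 + k·L for every k.
So t0 = 2 − 1·2 = 0.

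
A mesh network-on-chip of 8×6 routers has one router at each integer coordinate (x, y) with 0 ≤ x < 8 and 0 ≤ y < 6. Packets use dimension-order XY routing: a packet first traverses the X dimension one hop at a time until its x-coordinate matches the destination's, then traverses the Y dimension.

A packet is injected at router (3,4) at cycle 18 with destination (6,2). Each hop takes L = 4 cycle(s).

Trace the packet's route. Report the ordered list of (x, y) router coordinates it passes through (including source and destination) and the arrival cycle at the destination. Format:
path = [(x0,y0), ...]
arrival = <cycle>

path = [(3,4), (4,4), (5,4), (6,4), (6,3), (6,2)]
arrival = 38

t=18: at (3,4)
t=22: at (4,4) after E
t=26: at (5,4) after E
t=30: at (6,4) after E
t=34: at (6,3) after S
t=38: at (6,2) after S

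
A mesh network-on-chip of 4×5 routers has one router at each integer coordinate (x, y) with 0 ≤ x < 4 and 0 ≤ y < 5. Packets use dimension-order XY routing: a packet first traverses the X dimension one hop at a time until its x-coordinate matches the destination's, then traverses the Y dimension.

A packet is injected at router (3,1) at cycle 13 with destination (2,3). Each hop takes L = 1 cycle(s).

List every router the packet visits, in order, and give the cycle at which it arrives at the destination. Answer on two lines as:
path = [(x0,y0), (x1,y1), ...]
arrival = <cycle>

[0] x=3 y=1 t=13
[1] x=2 y=1 t=14 →W
[2] x=2 y=2 t=15 →N
[3] x=2 y=3 t=16 →N

path = [(3,1), (2,1), (2,2), (2,3)]
arrival = 16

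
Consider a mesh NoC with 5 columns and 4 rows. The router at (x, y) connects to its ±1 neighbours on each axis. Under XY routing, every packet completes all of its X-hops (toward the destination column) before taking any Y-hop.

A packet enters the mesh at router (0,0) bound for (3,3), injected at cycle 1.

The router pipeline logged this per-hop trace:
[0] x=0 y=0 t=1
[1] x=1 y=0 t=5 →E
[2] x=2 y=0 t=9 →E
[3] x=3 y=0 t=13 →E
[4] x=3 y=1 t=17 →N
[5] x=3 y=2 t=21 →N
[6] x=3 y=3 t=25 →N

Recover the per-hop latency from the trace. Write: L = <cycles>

From hop 0 (1) to hop 1 (5): +4 cycles.
One hop costs L cycles, so L = 4.

L = 4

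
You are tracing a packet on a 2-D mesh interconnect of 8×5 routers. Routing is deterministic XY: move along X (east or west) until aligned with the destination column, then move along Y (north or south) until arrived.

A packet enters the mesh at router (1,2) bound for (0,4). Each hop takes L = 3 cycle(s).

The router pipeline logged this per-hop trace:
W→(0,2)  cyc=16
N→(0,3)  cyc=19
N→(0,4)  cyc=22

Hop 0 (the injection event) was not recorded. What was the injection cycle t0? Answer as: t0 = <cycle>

At hop 1 the cycle is 16; in general cyc_k = t0 + kL.
Therefore t0 = 16 − L = 13.

t0 = 13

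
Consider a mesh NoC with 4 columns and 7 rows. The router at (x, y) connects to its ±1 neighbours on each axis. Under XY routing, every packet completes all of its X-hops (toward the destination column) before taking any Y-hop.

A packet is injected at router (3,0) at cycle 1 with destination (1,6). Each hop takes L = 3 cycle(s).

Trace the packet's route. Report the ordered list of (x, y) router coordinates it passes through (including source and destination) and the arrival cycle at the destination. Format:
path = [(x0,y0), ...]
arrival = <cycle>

path = [(3,0), (2,0), (1,0), (1,1), (1,2), (1,3), (1,4), (1,5), (1,6)]
arrival = 25

#0 — 3,0 | c1
#1 — 2,0 | c4 | W
#2 — 1,0 | c7 | W
#3 — 1,1 | c10 | N
#4 — 1,2 | c13 | N
#5 — 1,3 | c16 | N
#6 — 1,4 | c19 | N
#7 — 1,5 | c22 | N
#8 — 1,6 | c25 | N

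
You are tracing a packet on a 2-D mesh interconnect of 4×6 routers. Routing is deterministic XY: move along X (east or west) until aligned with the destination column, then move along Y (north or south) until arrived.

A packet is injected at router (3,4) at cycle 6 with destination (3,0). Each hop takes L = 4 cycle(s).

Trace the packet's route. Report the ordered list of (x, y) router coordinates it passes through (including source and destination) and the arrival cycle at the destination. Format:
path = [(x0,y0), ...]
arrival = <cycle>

[0] x=3 y=4 t=6
[1] x=3 y=3 t=10 →S
[2] x=3 y=2 t=14 →S
[3] x=3 y=1 t=18 →S
[4] x=3 y=0 t=22 →S

path = [(3,4), (3,3), (3,2), (3,1), (3,0)]
arrival = 22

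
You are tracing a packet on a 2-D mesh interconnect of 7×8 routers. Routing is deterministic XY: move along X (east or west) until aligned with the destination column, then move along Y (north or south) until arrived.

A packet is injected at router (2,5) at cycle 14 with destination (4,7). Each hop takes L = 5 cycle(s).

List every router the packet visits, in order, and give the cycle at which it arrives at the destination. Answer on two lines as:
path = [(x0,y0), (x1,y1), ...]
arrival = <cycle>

path = [(2,5), (3,5), (4,5), (4,6), (4,7)]
arrival = 34

src (2,5)  cyc=14
E→(3,5)  cyc=19
E→(4,5)  cyc=24
N→(4,6)  cyc=29
N→(4,7)  cyc=34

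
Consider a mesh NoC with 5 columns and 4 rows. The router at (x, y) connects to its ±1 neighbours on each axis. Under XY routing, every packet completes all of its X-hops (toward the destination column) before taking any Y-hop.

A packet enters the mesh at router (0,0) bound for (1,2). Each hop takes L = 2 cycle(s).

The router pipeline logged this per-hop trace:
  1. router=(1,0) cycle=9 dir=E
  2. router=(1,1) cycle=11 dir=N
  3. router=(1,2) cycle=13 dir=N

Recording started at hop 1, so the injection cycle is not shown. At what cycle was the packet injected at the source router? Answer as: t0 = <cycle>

The first recorded entry is hop 1 at cycle 9.
Subtract one hop: t0 = 9 − 2 = 7.

t0 = 7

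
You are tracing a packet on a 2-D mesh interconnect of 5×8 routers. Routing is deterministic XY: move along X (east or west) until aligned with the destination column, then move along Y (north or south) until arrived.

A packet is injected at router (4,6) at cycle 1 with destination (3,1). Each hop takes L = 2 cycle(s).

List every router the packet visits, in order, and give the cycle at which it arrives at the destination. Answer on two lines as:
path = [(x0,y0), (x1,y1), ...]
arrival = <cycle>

  0. router=(4,6) cycle=1 (inject)
  1. router=(3,6) cycle=3 dir=W
  2. router=(3,5) cycle=5 dir=S
  3. router=(3,4) cycle=7 dir=S
  4. router=(3,3) cycle=9 dir=S
  5. router=(3,2) cycle=11 dir=S
  6. router=(3,1) cycle=13 dir=S

path = [(4,6), (3,6), (3,5), (3,4), (3,3), (3,2), (3,1)]
arrival = 13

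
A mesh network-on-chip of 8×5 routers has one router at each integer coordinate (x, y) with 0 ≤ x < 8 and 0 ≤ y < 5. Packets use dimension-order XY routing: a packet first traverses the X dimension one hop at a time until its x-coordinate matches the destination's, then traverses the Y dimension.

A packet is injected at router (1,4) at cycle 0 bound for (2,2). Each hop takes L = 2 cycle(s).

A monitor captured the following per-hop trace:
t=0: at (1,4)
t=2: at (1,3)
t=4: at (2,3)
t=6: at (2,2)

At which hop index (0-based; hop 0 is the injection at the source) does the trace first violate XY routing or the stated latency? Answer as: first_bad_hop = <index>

first_bad_hop = 1

check 1→ d=(0,-1) cyc+2: BAD: Y-move but x=1≠2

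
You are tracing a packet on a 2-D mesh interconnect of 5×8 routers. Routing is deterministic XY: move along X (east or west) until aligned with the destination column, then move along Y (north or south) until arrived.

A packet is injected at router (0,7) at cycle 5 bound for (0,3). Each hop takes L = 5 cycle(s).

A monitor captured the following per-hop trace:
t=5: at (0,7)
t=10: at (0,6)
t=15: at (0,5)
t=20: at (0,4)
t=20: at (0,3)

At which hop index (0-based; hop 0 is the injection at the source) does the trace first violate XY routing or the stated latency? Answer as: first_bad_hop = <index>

hop 1: step (+0,-1), +5 cyc — ok
hop 2: step (+0,-1), +5 cyc — ok
hop 3: step (+0,-1), +5 cyc — ok
hop 4: step (+0,-1), +0 cyc — BAD: Δcyc=0≠L

first_bad_hop = 4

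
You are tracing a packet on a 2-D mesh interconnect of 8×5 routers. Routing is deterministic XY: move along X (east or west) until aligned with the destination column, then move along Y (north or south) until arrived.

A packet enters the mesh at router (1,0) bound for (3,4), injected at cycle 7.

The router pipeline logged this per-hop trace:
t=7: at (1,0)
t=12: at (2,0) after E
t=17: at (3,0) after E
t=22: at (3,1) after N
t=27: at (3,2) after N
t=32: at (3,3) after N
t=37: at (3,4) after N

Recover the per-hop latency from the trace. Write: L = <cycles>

cyc[1] − cyc[0] = 12 − 7 = 5.
One hop costs L cycles, so L = 5.

L = 5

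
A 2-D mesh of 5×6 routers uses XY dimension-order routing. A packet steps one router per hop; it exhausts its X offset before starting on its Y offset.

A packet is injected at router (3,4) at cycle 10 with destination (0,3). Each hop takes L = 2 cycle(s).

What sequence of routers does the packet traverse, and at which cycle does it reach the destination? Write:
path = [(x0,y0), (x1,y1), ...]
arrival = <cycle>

path = [(3,4), (2,4), (1,4), (0,4), (0,3)]
arrival = 18

t=10: at (3,4)
t=12: at (2,4) after W
t=14: at (1,4) after W
t=16: at (0,4) after W
t=18: at (0,3) after S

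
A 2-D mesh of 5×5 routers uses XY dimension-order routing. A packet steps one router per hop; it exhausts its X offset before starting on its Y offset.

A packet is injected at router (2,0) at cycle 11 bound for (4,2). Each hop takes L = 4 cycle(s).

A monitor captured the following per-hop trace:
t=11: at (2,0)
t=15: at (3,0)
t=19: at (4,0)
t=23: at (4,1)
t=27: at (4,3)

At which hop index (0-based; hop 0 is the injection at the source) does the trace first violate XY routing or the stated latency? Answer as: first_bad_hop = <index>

first_bad_hop = 4

  1: Δx=+1 Δy=+0 Δt=4 [ok]
  2: Δx=+1 Δy=+0 Δt=4 [ok]
  3: Δx=+0 Δy=+1 Δt=4 [ok]
  4: Δx=+0 Δy=+2 Δt=4 [BAD: non-unit step]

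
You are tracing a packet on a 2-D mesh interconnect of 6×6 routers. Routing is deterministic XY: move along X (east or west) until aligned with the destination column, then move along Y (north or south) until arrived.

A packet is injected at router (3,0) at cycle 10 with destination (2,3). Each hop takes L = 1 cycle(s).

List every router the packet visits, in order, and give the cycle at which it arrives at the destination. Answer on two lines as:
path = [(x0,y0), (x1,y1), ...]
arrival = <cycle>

path = [(3,0), (2,0), (2,1), (2,2), (2,3)]
arrival = 14

t=10: at (3,0)
t=11: at (2,0) after W
t=12: at (2,1) after N
t=13: at (2,2) after N
t=14: at (2,3) after N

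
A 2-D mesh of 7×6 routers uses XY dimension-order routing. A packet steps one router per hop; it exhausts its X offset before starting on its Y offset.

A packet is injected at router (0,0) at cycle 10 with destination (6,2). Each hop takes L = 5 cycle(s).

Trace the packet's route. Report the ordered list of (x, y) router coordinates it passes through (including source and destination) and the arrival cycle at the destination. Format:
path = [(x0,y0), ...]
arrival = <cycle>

path = [(0,0), (1,0), (2,0), (3,0), (4,0), (5,0), (6,0), (6,1), (6,2)]
arrival = 50

[0] x=0 y=0 t=10
[1] x=1 y=0 t=15 →E
[2] x=2 y=0 t=20 →E
[3] x=3 y=0 t=25 →E
[4] x=4 y=0 t=30 →E
[5] x=5 y=0 t=35 →E
[6] x=6 y=0 t=40 →E
[7] x=6 y=1 t=45 →N
[8] x=6 y=2 t=50 →N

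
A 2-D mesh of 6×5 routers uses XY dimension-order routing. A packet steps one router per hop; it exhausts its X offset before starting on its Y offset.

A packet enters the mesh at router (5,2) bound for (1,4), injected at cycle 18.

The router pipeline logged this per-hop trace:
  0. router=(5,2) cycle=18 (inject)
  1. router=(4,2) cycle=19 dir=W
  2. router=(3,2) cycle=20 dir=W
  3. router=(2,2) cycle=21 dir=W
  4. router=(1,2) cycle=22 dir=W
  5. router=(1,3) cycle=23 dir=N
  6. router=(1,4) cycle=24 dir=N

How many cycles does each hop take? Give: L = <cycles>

Between hops 0 and 1 the cycle counter advances 19 − 18 = 1.
Each hop adds L, hence L = 1.

L = 1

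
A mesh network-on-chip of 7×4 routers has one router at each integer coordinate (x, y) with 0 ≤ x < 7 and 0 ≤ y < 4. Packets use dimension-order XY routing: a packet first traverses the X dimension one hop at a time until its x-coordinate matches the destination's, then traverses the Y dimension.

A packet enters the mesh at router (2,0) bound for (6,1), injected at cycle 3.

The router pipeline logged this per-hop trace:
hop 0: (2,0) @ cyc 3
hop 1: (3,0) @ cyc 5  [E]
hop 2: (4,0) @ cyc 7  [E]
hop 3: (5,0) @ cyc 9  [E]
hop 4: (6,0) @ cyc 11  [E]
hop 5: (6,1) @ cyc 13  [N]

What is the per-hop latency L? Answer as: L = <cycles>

Between hops 0 and 1 the cycle counter advances 5 − 3 = 2.
That increment is L by definition: L = 2.

L = 2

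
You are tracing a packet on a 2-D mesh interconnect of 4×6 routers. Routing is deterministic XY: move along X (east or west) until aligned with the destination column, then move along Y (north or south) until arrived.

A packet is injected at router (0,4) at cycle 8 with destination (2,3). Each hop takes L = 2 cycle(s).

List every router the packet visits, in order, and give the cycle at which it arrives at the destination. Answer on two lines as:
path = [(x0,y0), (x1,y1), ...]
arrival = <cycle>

path = [(0,4), (1,4), (2,4), (2,3)]
arrival = 14

  0. router=(0,4) cycle=8 (inject)
  1. router=(1,4) cycle=10 dir=E
  2. router=(2,4) cycle=12 dir=E
  3. router=(2,3) cycle=14 dir=S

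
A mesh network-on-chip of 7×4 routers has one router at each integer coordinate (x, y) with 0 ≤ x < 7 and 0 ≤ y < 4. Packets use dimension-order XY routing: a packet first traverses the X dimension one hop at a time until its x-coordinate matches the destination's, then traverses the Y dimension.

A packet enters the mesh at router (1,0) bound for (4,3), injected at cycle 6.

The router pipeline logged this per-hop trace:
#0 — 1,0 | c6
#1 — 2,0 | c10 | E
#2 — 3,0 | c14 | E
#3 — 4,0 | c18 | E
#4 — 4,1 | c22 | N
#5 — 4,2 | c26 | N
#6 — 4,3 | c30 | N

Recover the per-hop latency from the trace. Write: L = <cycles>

cyc[1] − cyc[0] = 10 − 6 = 4.
Each hop adds L, hence L = 4.

L = 4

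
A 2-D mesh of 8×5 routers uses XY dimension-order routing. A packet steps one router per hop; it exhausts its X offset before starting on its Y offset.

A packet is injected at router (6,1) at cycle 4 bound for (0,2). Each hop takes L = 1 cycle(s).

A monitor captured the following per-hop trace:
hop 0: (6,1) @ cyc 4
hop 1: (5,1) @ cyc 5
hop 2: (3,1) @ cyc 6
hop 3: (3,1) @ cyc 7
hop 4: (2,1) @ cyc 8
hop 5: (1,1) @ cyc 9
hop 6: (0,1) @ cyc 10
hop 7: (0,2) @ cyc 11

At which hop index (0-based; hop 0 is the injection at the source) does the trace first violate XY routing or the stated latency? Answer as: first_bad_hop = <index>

first_bad_hop = 2

  1: Δx=-1 Δy=+0 Δt=1 [ok]
  2: Δx=-2 Δy=+0 Δt=1 [BAD: non-unit step]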